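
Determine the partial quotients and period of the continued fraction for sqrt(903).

[30; (20, 60)]

Write x_i = (sqrt(903) + m_i)/d_i with (m_0, d_0) = (0, 1). a_0 = floor(sqrt(903)) = 30, since 30^2 = 900 <= 903 < 961 = 31^2.
Iterate m_{i+1} = d_i*a_i - m_i, d_{i+1} = (903 - m_{i+1}^2)/d_i, a_{i+1} = floor((a_0 + m_{i+1})/d_{i+1}):
  m_1 = 1*30 - 0 = 30, d_1 = (903 - 30^2)/1 = 3/1 = 3, a_1 = floor((30 + 30)/3) = 20.
  m_2 = 3*20 - 30 = 30, d_2 = (903 - 30^2)/3 = 3/3 = 1, a_2 = floor((30 + 30)/1) = 60.
  m_3 = 1*60 - 30 = 30, d_3 = (903 - 30^2)/1 = 3/1 = 3: (m_3, d_3) = (m_1, d_1) = (30, 3), so from here the quotients repeat a_1, a_2; the period length is 2.
Hence the expansion of sqrt(903) is a_0 = 30 followed by the repeating block 20, 60 (period 2).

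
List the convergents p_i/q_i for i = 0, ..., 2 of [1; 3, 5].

1/1, 4/3, 21/16

Using the convergent recurrence p_i = a_i*p_{i-1} + p_{i-2}, q_i = a_i*q_{i-1} + q_{i-2} with p_{-2}=0, p_{-1}=1, q_{-2}=1, q_{-1}=0:
  i=0: a_0=1, p_0 = 1*1 + 0 = 1, q_0 = 1*0 + 1 = 1.
  i=1: a_1=3, p_1 = 3*1 + 1 = 4, q_1 = 3*1 + 0 = 3.
  i=2: a_2=5, p_2 = 5*4 + 1 = 21, q_2 = 5*3 + 1 = 16.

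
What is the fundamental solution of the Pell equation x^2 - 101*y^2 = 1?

First expand sqrt(101) as a continued fraction. With x_i = (sqrt(101) + m_i)/d_i and (m_0, d_0) = (0, 1): a_0 = floor(sqrt(101)) = 10, since 10^2 = 100 <= 101 < 121 = 11^2.
Iterate m_{i+1} = d_i*a_i - m_i, d_{i+1} = (101 - m_{i+1}^2)/d_i, a_{i+1} = floor((a_0 + m_{i+1})/d_{i+1}):
  m_1 = 1*10 - 0 = 10, d_1 = (101 - 10^2)/1 = 1/1 = 1, a_1 = floor((10 + 10)/1) = 20.
  m_2 = 1*20 - 10 = 10, d_2 = (101 - 10^2)/1 = 1/1 = 1: (m_2, d_2) = (m_1, d_1) = (10, 1), so from here the quotient a_1 repeats; the period length is 1.
So sqrt(101) = [10; (20)] with period length k = 1.
k is odd, so (p_{k-1}, q_{k-1}) only solves x^2 - 101y^2 = -1 and the fundamental solution of x^2 - 101y^2 = 1 is (p_{2k-1}, q_{2k-1}) = (p_1, q_1); compute convergents through index 1, running through the period twice.
Convergents (p_i = a_i*p_{i-1} + p_{i-2}, q_i = a_i*q_{i-1} + q_{i-2} with p_{-2}=0, p_{-1}=1, q_{-2}=1, q_{-1}=0):
  i=0: a_0=10, p_0 = 10*1 + 0 = 10, q_0 = 10*0 + 1 = 1.
  i=1: a_1=20, p_1 = 20*10 + 1 = 201, q_1 = 20*1 + 0 = 20.
Indeed p_0^2 - 101*q_0^2 = 100 - 101 = -1, not +1.
Check: 201^2 - 101*20^2 = 40401 - 40400 = 1, so (x, y) = (201, 20) solves the equation, and by the theorem it is the least positive solution.

(x, y) = (201, 20)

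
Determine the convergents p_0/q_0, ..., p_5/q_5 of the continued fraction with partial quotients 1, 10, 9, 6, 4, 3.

Using the convergent recurrence p_i = a_i*p_{i-1} + p_{i-2}, q_i = a_i*q_{i-1} + q_{i-2} with p_{-2}=0, p_{-1}=1, q_{-2}=1, q_{-1}=0:
  i=0: a_0=1, p_0 = 1*1 + 0 = 1, q_0 = 1*0 + 1 = 1.
  i=1: a_1=10, p_1 = 10*1 + 1 = 11, q_1 = 10*1 + 0 = 10.
  i=2: a_2=9, p_2 = 9*11 + 1 = 100, q_2 = 9*10 + 1 = 91.
  i=3: a_3=6, p_3 = 6*100 + 11 = 611, q_3 = 6*91 + 10 = 556.
  i=4: a_4=4, p_4 = 4*611 + 100 = 2544, q_4 = 4*556 + 91 = 2315.
  i=5: a_5=3, p_5 = 3*2544 + 611 = 8243, q_5 = 3*2315 + 556 = 7501.

1/1, 11/10, 100/91, 611/556, 2544/2315, 8243/7501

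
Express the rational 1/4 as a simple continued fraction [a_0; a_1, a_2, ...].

Run the Euclidean algorithm on 1 and 4; the successive quotients are the partial quotients a_0, a_1, ... (each step inverts the fractional part left over by the previous one):
  1 = 0*4 + 1, so a_0 = 0.
  4 = 4*1 + 0, so a_1 = 4.
The remainder reaches 0 after 2 divisions, so the expansion has 2 partial quotients, read off in order.

[0; 4]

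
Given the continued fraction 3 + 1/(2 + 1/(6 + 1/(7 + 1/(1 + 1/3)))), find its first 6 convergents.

Using the convergent recurrence p_i = a_i*p_{i-1} + p_{i-2}, q_i = a_i*q_{i-1} + q_{i-2} with p_{-2}=0, p_{-1}=1, q_{-2}=1, q_{-1}=0:
  i=0: a_0=3, p_0 = 3*1 + 0 = 3, q_0 = 3*0 + 1 = 1.
  i=1: a_1=2, p_1 = 2*3 + 1 = 7, q_1 = 2*1 + 0 = 2.
  i=2: a_2=6, p_2 = 6*7 + 3 = 45, q_2 = 6*2 + 1 = 13.
  i=3: a_3=7, p_3 = 7*45 + 7 = 322, q_3 = 7*13 + 2 = 93.
  i=4: a_4=1, p_4 = 1*322 + 45 = 367, q_4 = 1*93 + 13 = 106.
  i=5: a_5=3, p_5 = 3*367 + 322 = 1423, q_5 = 3*106 + 93 = 411.

3/1, 7/2, 45/13, 322/93, 367/106, 1423/411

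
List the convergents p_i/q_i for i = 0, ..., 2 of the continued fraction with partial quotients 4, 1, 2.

4/1, 5/1, 14/3

Using the convergent recurrence p_i = a_i*p_{i-1} + p_{i-2}, q_i = a_i*q_{i-1} + q_{i-2} with p_{-2}=0, p_{-1}=1, q_{-2}=1, q_{-1}=0:
  i=0: a_0=4, p_0 = 4*1 + 0 = 4, q_0 = 4*0 + 1 = 1.
  i=1: a_1=1, p_1 = 1*4 + 1 = 5, q_1 = 1*1 + 0 = 1.
  i=2: a_2=2, p_2 = 2*5 + 4 = 14, q_2 = 2*1 + 1 = 3.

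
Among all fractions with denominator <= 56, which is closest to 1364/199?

Expand x = 1364/199 as a continued fraction with the Euclidean algorithm:
  1364 = 6*199 + 170, so a_0 = 6.
  199 = 1*170 + 29, so a_1 = 1.
  170 = 5*29 + 25, so a_2 = 5.
  29 = 1*25 + 4, so a_3 = 1.
  25 = 6*4 + 1, so a_4 = 6.
  4 = 4*1 + 0, so a_5 = 4.
so x = [6; 1, 5, 1, 6, 4].
Convergents (p_i = a_i*p_{i-1} + p_{i-2}, q_i = a_i*q_{i-1} + q_{i-2} with p_{-2}=0, p_{-1}=1, q_{-2}=1, q_{-1}=0), until the denominator exceeds 56:
  i=0: a_0=6, p_0 = 6*1 + 0 = 6, q_0 = 6*0 + 1 = 1.
  i=1: a_1=1, p_1 = 1*6 + 1 = 7, q_1 = 1*1 + 0 = 1.
  i=2: a_2=5, p_2 = 5*7 + 6 = 41, q_2 = 5*1 + 1 = 6.
  i=3: a_3=1, p_3 = 1*41 + 7 = 48, q_3 = 1*6 + 1 = 7.
  i=4: a_4=6, p_4 = 6*48 + 41 = 329, q_4 = 6*7 + 6 = 48.
  i=5: a_5=4, p_5 = 4*329 + 48 = 1364, q_5 = 4*48 + 7 = 199.
q_5 = 199 > 56, so the last convergent with denominator <= 56 is p_4/q_4 = 329/48.
The closest fraction with denominator <= 56 is either p_4/q_4 or the intermediate fraction (k*p_4 + p_3)/(k*q_4 + q_3) with the largest k >= 1 whose denominator stays <= 56; these approach x as k grows, and every other convergent or intermediate fraction in range is farther away.
Largest k: floor((56 - q_3)/q_4) = floor((56 - 7)/48) = 1.
That gives (1*329 + 48)/(1*48 + 7) = 377/55.
Compare the errors: |x - 329/48| = |1364*48 - 329*199|/(199*48) = 1/9552, and |x - 377/55| = |1364*55 - 377*199|/(199*55) = 3/10945.
Cross-multiplying, 1*10945 = 10945 < 28656 = 3*9552, so 1/9552 is smaller: the convergent 329/48 is closer to x than 377/55.

329/48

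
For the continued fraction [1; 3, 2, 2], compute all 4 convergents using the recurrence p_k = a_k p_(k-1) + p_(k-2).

Using the convergent recurrence p_i = a_i*p_{i-1} + p_{i-2}, q_i = a_i*q_{i-1} + q_{i-2} with p_{-2}=0, p_{-1}=1, q_{-2}=1, q_{-1}=0:
  i=0: a_0=1, p_0 = 1*1 + 0 = 1, q_0 = 1*0 + 1 = 1.
  i=1: a_1=3, p_1 = 3*1 + 1 = 4, q_1 = 3*1 + 0 = 3.
  i=2: a_2=2, p_2 = 2*4 + 1 = 9, q_2 = 2*3 + 1 = 7.
  i=3: a_3=2, p_3 = 2*9 + 4 = 22, q_3 = 2*7 + 3 = 17.

1/1, 4/3, 9/7, 22/17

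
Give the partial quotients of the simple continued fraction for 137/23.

Run the Euclidean algorithm on 137 and 23; the successive quotients are the partial quotients a_0, a_1, ... (each step inverts the fractional part left over by the previous one):
  137 = 5*23 + 22, so a_0 = 5.
  23 = 1*22 + 1, so a_1 = 1.
  22 = 22*1 + 0, so a_2 = 22.
The remainder reaches 0 after 3 divisions, so the expansion has 3 partial quotients, read off in order.

[5; 1, 22]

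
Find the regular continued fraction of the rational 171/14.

Run the Euclidean algorithm on 171 and 14; the successive quotients are the partial quotients a_0, a_1, ... (each step inverts the fractional part left over by the previous one):
  171 = 12*14 + 3, so a_0 = 12.
  14 = 4*3 + 2, so a_1 = 4.
  3 = 1*2 + 1, so a_2 = 1.
  2 = 2*1 + 0, so a_3 = 2.
The remainder reaches 0 after 4 divisions, so the expansion has 4 partial quotients, read off in order.

[12; 4, 1, 2]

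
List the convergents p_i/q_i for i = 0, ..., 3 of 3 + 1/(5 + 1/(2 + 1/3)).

3/1, 16/5, 35/11, 121/38

Using the convergent recurrence p_i = a_i*p_{i-1} + p_{i-2}, q_i = a_i*q_{i-1} + q_{i-2} with p_{-2}=0, p_{-1}=1, q_{-2}=1, q_{-1}=0:
  i=0: a_0=3, p_0 = 3*1 + 0 = 3, q_0 = 3*0 + 1 = 1.
  i=1: a_1=5, p_1 = 5*3 + 1 = 16, q_1 = 5*1 + 0 = 5.
  i=2: a_2=2, p_2 = 2*16 + 3 = 35, q_2 = 2*5 + 1 = 11.
  i=3: a_3=3, p_3 = 3*35 + 16 = 121, q_3 = 3*11 + 5 = 38.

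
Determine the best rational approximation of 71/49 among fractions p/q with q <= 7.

Expand x = 71/49 as a continued fraction with the Euclidean algorithm:
  71 = 1*49 + 22, so a_0 = 1.
  49 = 2*22 + 5, so a_1 = 2.
  22 = 4*5 + 2, so a_2 = 4.
  5 = 2*2 + 1, so a_3 = 2.
  2 = 2*1 + 0, so a_4 = 2.
so x = [1; 2, 4, 2, 2].
Convergents (p_i = a_i*p_{i-1} + p_{i-2}, q_i = a_i*q_{i-1} + q_{i-2} with p_{-2}=0, p_{-1}=1, q_{-2}=1, q_{-1}=0), until the denominator exceeds 7:
  i=0: a_0=1, p_0 = 1*1 + 0 = 1, q_0 = 1*0 + 1 = 1.
  i=1: a_1=2, p_1 = 2*1 + 1 = 3, q_1 = 2*1 + 0 = 2.
  i=2: a_2=4, p_2 = 4*3 + 1 = 13, q_2 = 4*2 + 1 = 9.
q_2 = 9 > 7, so the last convergent with denominator <= 7 is p_1/q_1 = 3/2.
The closest fraction with denominator <= 7 is either p_1/q_1 or the intermediate fraction (k*p_1 + p_0)/(k*q_1 + q_0) with the largest k >= 1 whose denominator stays <= 7; these approach x as k grows, and every other convergent or intermediate fraction in range is farther away.
Largest k: floor((7 - q_0)/q_1) = floor((7 - 1)/2) = 3.
That gives (3*3 + 1)/(3*2 + 1) = 10/7.
Compare the errors: |x - 3/2| = |71*2 - 3*49|/(49*2) = 5/98, and |x - 10/7| = |71*7 - 10*49|/(49*7) = 7/343.
Cross-multiplying, 7*98 = 686 < 1715 = 5*343, so 7/343 is smaller: the intermediate fraction 10/7 is closer to x than 3/2.

10/7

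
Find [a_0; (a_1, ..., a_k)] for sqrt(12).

[3; (2, 6)]

Write x_i = (sqrt(12) + m_i)/d_i with (m_0, d_0) = (0, 1). a_0 = floor(sqrt(12)) = 3, since 3^2 = 9 <= 12 < 16 = 4^2.
Iterate m_{i+1} = d_i*a_i - m_i, d_{i+1} = (12 - m_{i+1}^2)/d_i, a_{i+1} = floor((a_0 + m_{i+1})/d_{i+1}):
  m_1 = 1*3 - 0 = 3, d_1 = (12 - 3^2)/1 = 3/1 = 3, a_1 = floor((3 + 3)/3) = 2.
  m_2 = 3*2 - 3 = 3, d_2 = (12 - 3^2)/3 = 3/3 = 1, a_2 = floor((3 + 3)/1) = 6.
  m_3 = 1*6 - 3 = 3, d_3 = (12 - 3^2)/1 = 3/1 = 3: (m_3, d_3) = (m_1, d_1) = (3, 3), so from here the quotients repeat a_1, a_2; the period length is 2.
Hence the expansion of sqrt(12) is a_0 = 3 followed by the repeating block 2, 6 (period 2).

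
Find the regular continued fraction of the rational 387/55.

[7; 27, 2]

Run the Euclidean algorithm on 387 and 55; the successive quotients are the partial quotients a_0, a_1, ... (each step inverts the fractional part left over by the previous one):
  387 = 7*55 + 2, so a_0 = 7.
  55 = 27*2 + 1, so a_1 = 27.
  2 = 2*1 + 0, so a_2 = 2.
The remainder reaches 0 after 3 divisions, so the expansion has 3 partial quotients, read off in order.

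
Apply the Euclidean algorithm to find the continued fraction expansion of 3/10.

[0; 3, 3]

Run the Euclidean algorithm on 3 and 10; the successive quotients are the partial quotients a_0, a_1, ... (each step inverts the fractional part left over by the previous one):
  3 = 0*10 + 3, so a_0 = 0.
  10 = 3*3 + 1, so a_1 = 3.
  3 = 3*1 + 0, so a_2 = 3.
The remainder reaches 0 after 3 divisions, so the expansion has 3 partial quotients, read off in order.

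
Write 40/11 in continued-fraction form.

[3; 1, 1, 1, 3]

Run the Euclidean algorithm on 40 and 11; the successive quotients are the partial quotients a_0, a_1, ... (each step inverts the fractional part left over by the previous one):
  40 = 3*11 + 7, so a_0 = 3.
  11 = 1*7 + 4, so a_1 = 1.
  7 = 1*4 + 3, so a_2 = 1.
  4 = 1*3 + 1, so a_3 = 1.
  3 = 3*1 + 0, so a_4 = 3.
The remainder reaches 0 after 5 divisions, so the expansion has 5 partial quotients, read off in order.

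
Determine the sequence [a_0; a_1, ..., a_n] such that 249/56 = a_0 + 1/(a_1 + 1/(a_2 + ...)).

[4; 2, 4, 6]

Run the Euclidean algorithm on 249 and 56; the successive quotients are the partial quotients a_0, a_1, ... (each step inverts the fractional part left over by the previous one):
  249 = 4*56 + 25, so a_0 = 4.
  56 = 2*25 + 6, so a_1 = 2.
  25 = 4*6 + 1, so a_2 = 4.
  6 = 6*1 + 0, so a_3 = 6.
The remainder reaches 0 after 4 divisions, so the expansion has 4 partial quotients, read off in order.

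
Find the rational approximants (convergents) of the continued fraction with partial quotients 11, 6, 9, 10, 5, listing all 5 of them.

Using the convergent recurrence p_i = a_i*p_{i-1} + p_{i-2}, q_i = a_i*q_{i-1} + q_{i-2} with p_{-2}=0, p_{-1}=1, q_{-2}=1, q_{-1}=0:
  i=0: a_0=11, p_0 = 11*1 + 0 = 11, q_0 = 11*0 + 1 = 1.
  i=1: a_1=6, p_1 = 6*11 + 1 = 67, q_1 = 6*1 + 0 = 6.
  i=2: a_2=9, p_2 = 9*67 + 11 = 614, q_2 = 9*6 + 1 = 55.
  i=3: a_3=10, p_3 = 10*614 + 67 = 6207, q_3 = 10*55 + 6 = 556.
  i=4: a_4=5, p_4 = 5*6207 + 614 = 31649, q_4 = 5*556 + 55 = 2835.

11/1, 67/6, 614/55, 6207/556, 31649/2835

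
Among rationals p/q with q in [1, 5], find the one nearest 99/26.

19/5

Expand x = 99/26 as a continued fraction with the Euclidean algorithm:
  99 = 3*26 + 21, so a_0 = 3.
  26 = 1*21 + 5, so a_1 = 1.
  21 = 4*5 + 1, so a_2 = 4.
  5 = 5*1 + 0, so a_3 = 5.
so x = [3; 1, 4, 5].
Convergents (p_i = a_i*p_{i-1} + p_{i-2}, q_i = a_i*q_{i-1} + q_{i-2} with p_{-2}=0, p_{-1}=1, q_{-2}=1, q_{-1}=0), until the denominator exceeds 5:
  i=0: a_0=3, p_0 = 3*1 + 0 = 3, q_0 = 3*0 + 1 = 1.
  i=1: a_1=1, p_1 = 1*3 + 1 = 4, q_1 = 1*1 + 0 = 1.
  i=2: a_2=4, p_2 = 4*4 + 3 = 19, q_2 = 4*1 + 1 = 5.
  i=3: a_3=5, p_3 = 5*19 + 4 = 99, q_3 = 5*5 + 1 = 26.
q_3 = 26 > 5, so the last convergent with denominator <= 5 is p_2/q_2 = 19/5.
The closest fraction with denominator <= 5 is either p_2/q_2 or the intermediate fraction (k*p_2 + p_1)/(k*q_2 + q_1) with the largest k >= 1 whose denominator stays <= 5; these approach x as k grows, and every other convergent or intermediate fraction in range is farther away.
Largest k: floor((5 - q_1)/q_2) = floor((5 - 1)/5) = 0.
Since k = 0, no intermediate fraction beyond p_2/q_2 has denominator <= 5, so the convergent 19/5 is the closest (its error is |99*5 - 19*26|/(26*5) = 1/130).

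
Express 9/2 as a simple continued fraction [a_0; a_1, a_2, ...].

[4; 2]

Run the Euclidean algorithm on 9 and 2; the successive quotients are the partial quotients a_0, a_1, ... (each step inverts the fractional part left over by the previous one):
  9 = 4*2 + 1, so a_0 = 4.
  2 = 2*1 + 0, so a_1 = 2.
The remainder reaches 0 after 2 divisions, so the expansion has 2 partial quotients, read off in order.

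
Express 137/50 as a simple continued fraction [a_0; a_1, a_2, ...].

Run the Euclidean algorithm on 137 and 50; the successive quotients are the partial quotients a_0, a_1, ... (each step inverts the fractional part left over by the previous one):
  137 = 2*50 + 37, so a_0 = 2.
  50 = 1*37 + 13, so a_1 = 1.
  37 = 2*13 + 11, so a_2 = 2.
  13 = 1*11 + 2, so a_3 = 1.
  11 = 5*2 + 1, so a_4 = 5.
  2 = 2*1 + 0, so a_5 = 2.
The remainder reaches 0 after 6 divisions, so the expansion has 6 partial quotients, read off in order.

[2; 1, 2, 1, 5, 2]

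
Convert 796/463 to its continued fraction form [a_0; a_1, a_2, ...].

[1; 1, 2, 1, 1, 3, 1, 1, 3, 2]

Run the Euclidean algorithm on 796 and 463; the successive quotients are the partial quotients a_0, a_1, ... (each step inverts the fractional part left over by the previous one):
  796 = 1*463 + 333, so a_0 = 1.
  463 = 1*333 + 130, so a_1 = 1.
  333 = 2*130 + 73, so a_2 = 2.
  130 = 1*73 + 57, so a_3 = 1.
  73 = 1*57 + 16, so a_4 = 1.
  57 = 3*16 + 9, so a_5 = 3.
  16 = 1*9 + 7, so a_6 = 1.
  9 = 1*7 + 2, so a_7 = 1.
  7 = 3*2 + 1, so a_8 = 3.
  2 = 2*1 + 0, so a_9 = 2.
The remainder reaches 0 after 10 divisions, so the expansion has 10 partial quotients, read off in order.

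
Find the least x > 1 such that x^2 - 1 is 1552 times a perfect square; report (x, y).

First expand sqrt(1552) as a continued fraction. With x_i = (sqrt(1552) + m_i)/d_i and (m_0, d_0) = (0, 1): a_0 = floor(sqrt(1552)) = 39, since 39^2 = 1521 <= 1552 < 1600 = 40^2.
Iterate m_{i+1} = d_i*a_i - m_i, d_{i+1} = (1552 - m_{i+1}^2)/d_i, a_{i+1} = floor((a_0 + m_{i+1})/d_{i+1}):
  m_1 = 1*39 - 0 = 39, d_1 = (1552 - 39^2)/1 = 31/1 = 31, a_1 = floor((39 + 39)/31) = 2.
  m_2 = 31*2 - 39 = 23, d_2 = (1552 - 23^2)/31 = 1023/31 = 33, a_2 = floor((39 + 23)/33) = 1.
  m_3 = 33*1 - 23 = 10, d_3 = (1552 - 10^2)/33 = 1452/33 = 44, a_3 = floor((39 + 10)/44) = 1.
  m_4 = 44*1 - 10 = 34, d_4 = (1552 - 34^2)/44 = 396/44 = 9, a_4 = floor((39 + 34)/9) = 8.
  m_5 = 9*8 - 34 = 38, d_5 = (1552 - 38^2)/9 = 108/9 = 12, a_5 = floor((39 + 38)/12) = 6.
  m_6 = 12*6 - 38 = 34, d_6 = (1552 - 34^2)/12 = 396/12 = 33, a_6 = floor((39 + 34)/33) = 2.
  m_7 = 33*2 - 34 = 32, d_7 = (1552 - 32^2)/33 = 528/33 = 16, a_7 = floor((39 + 32)/16) = 4.
  m_8 = 16*4 - 32 = 32, d_8 = (1552 - 32^2)/16 = 528/16 = 33, a_8 = floor((39 + 32)/33) = 2.
  m_9 = 33*2 - 32 = 34, d_9 = (1552 - 34^2)/33 = 396/33 = 12, a_9 = floor((39 + 34)/12) = 6.
  m_10 = 12*6 - 34 = 38, d_10 = (1552 - 38^2)/12 = 108/12 = 9, a_10 = floor((39 + 38)/9) = 8.
  m_11 = 9*8 - 38 = 34, d_11 = (1552 - 34^2)/9 = 396/9 = 44, a_11 = floor((39 + 34)/44) = 1.
  m_12 = 44*1 - 34 = 10, d_12 = (1552 - 10^2)/44 = 1452/44 = 33, a_12 = floor((39 + 10)/33) = 1.
  m_13 = 33*1 - 10 = 23, d_13 = (1552 - 23^2)/33 = 1023/33 = 31, a_13 = floor((39 + 23)/31) = 2.
  m_14 = 31*2 - 23 = 39, d_14 = (1552 - 39^2)/31 = 31/31 = 1, a_14 = floor((39 + 39)/1) = 78.
  m_15 = 1*78 - 39 = 39, d_15 = (1552 - 39^2)/1 = 31/1 = 31: (m_15, d_15) = (m_1, d_1) = (39, 31), so from here the quotients repeat a_1, ..., a_14; the period length is 14.
So sqrt(1552) = [39; (2, 1, 1, 8, 6, 2, 4, 2, 6, 8, 1, 1, 2, 78)] with period length k = 14.
k is even, so the fundamental solution of x^2 - 1552y^2 = 1 is (p_{k-1}, q_{k-1}) = (p_13, q_13); compute convergents through index 13.
Convergents (p_i = a_i*p_{i-1} + p_{i-2}, q_i = a_i*q_{i-1} + q_{i-2} with p_{-2}=0, p_{-1}=1, q_{-2}=1, q_{-1}=0):
  i=0: a_0=39, p_0 = 39*1 + 0 = 39, q_0 = 39*0 + 1 = 1.
  i=1: a_1=2, p_1 = 2*39 + 1 = 79, q_1 = 2*1 + 0 = 2.
  i=2: a_2=1, p_2 = 1*79 + 39 = 118, q_2 = 1*2 + 1 = 3.
  i=3: a_3=1, p_3 = 1*118 + 79 = 197, q_3 = 1*3 + 2 = 5.
  i=4: a_4=8, p_4 = 8*197 + 118 = 1694, q_4 = 8*5 + 3 = 43.
  i=5: a_5=6, p_5 = 6*1694 + 197 = 10361, q_5 = 6*43 + 5 = 263.
  i=6: a_6=2, p_6 = 2*10361 + 1694 = 22416, q_6 = 2*263 + 43 = 569.
  i=7: a_7=4, p_7 = 4*22416 + 10361 = 100025, q_7 = 4*569 + 263 = 2539.
  i=8: a_8=2, p_8 = 2*100025 + 22416 = 222466, q_8 = 2*2539 + 569 = 5647.
  i=9: a_9=6, p_9 = 6*222466 + 100025 = 1434821, q_9 = 6*5647 + 2539 = 36421.
  i=10: a_10=8, p_10 = 8*1434821 + 222466 = 11701034, q_10 = 8*36421 + 5647 = 297015.
  i=11: a_11=1, p_11 = 1*11701034 + 1434821 = 13135855, q_11 = 1*297015 + 36421 = 333436.
  i=12: a_12=1, p_12 = 1*13135855 + 11701034 = 24836889, q_12 = 1*333436 + 297015 = 630451.
  i=13: a_13=2, p_13 = 2*24836889 + 13135855 = 62809633, q_13 = 2*630451 + 333436 = 1594338.
Check: 62809633^2 - 1552*1594338^2 = 3945049997594689 - 3945049997594688 = 1, so (x, y) = (62809633, 1594338) solves the equation, and by the theorem it is the least positive solution.

(x, y) = (62809633, 1594338)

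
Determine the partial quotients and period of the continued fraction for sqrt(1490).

Write x_i = (sqrt(1490) + m_i)/d_i with (m_0, d_0) = (0, 1). a_0 = floor(sqrt(1490)) = 38, since 38^2 = 1444 <= 1490 < 1521 = 39^2.
Iterate m_{i+1} = d_i*a_i - m_i, d_{i+1} = (1490 - m_{i+1}^2)/d_i, a_{i+1} = floor((a_0 + m_{i+1})/d_{i+1}):
  m_1 = 1*38 - 0 = 38, d_1 = (1490 - 38^2)/1 = 46/1 = 46, a_1 = floor((38 + 38)/46) = 1.
  m_2 = 46*1 - 38 = 8, d_2 = (1490 - 8^2)/46 = 1426/46 = 31, a_2 = floor((38 + 8)/31) = 1.
  m_3 = 31*1 - 8 = 23, d_3 = (1490 - 23^2)/31 = 961/31 = 31, a_3 = floor((38 + 23)/31) = 1.
  m_4 = 31*1 - 23 = 8, d_4 = (1490 - 8^2)/31 = 1426/31 = 46, a_4 = floor((38 + 8)/46) = 1.
  m_5 = 46*1 - 8 = 38, d_5 = (1490 - 38^2)/46 = 46/46 = 1, a_5 = floor((38 + 38)/1) = 76.
  m_6 = 1*76 - 38 = 38, d_6 = (1490 - 38^2)/1 = 46/1 = 46: (m_6, d_6) = (m_1, d_1) = (38, 46), so from here the quotients repeat a_1, ..., a_5; the period length is 5.
Hence the expansion of sqrt(1490) is a_0 = 38 followed by the repeating block 1, 1, 1, 1, 76 (period 5).

[38; (1, 1, 1, 1, 76)]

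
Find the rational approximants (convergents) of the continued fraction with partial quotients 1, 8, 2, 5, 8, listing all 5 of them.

Using the convergent recurrence p_i = a_i*p_{i-1} + p_{i-2}, q_i = a_i*q_{i-1} + q_{i-2} with p_{-2}=0, p_{-1}=1, q_{-2}=1, q_{-1}=0:
  i=0: a_0=1, p_0 = 1*1 + 0 = 1, q_0 = 1*0 + 1 = 1.
  i=1: a_1=8, p_1 = 8*1 + 1 = 9, q_1 = 8*1 + 0 = 8.
  i=2: a_2=2, p_2 = 2*9 + 1 = 19, q_2 = 2*8 + 1 = 17.
  i=3: a_3=5, p_3 = 5*19 + 9 = 104, q_3 = 5*17 + 8 = 93.
  i=4: a_4=8, p_4 = 8*104 + 19 = 851, q_4 = 8*93 + 17 = 761.

1/1, 9/8, 19/17, 104/93, 851/761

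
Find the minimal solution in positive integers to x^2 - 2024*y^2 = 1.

First expand sqrt(2024) as a continued fraction. With x_i = (sqrt(2024) + m_i)/d_i and (m_0, d_0) = (0, 1): a_0 = floor(sqrt(2024)) = 44, since 44^2 = 1936 <= 2024 < 2025 = 45^2.
Iterate m_{i+1} = d_i*a_i - m_i, d_{i+1} = (2024 - m_{i+1}^2)/d_i, a_{i+1} = floor((a_0 + m_{i+1})/d_{i+1}):
  m_1 = 1*44 - 0 = 44, d_1 = (2024 - 44^2)/1 = 88/1 = 88, a_1 = floor((44 + 44)/88) = 1.
  m_2 = 88*1 - 44 = 44, d_2 = (2024 - 44^2)/88 = 88/88 = 1, a_2 = floor((44 + 44)/1) = 88.
  m_3 = 1*88 - 44 = 44, d_3 = (2024 - 44^2)/1 = 88/1 = 88: (m_3, d_3) = (m_1, d_1) = (44, 88), so from here the quotients repeat a_1, a_2; the period length is 2.
So sqrt(2024) = [44; (1, 88)] with period length k = 2.
k is even, so the fundamental solution of x^2 - 2024y^2 = 1 is (p_{k-1}, q_{k-1}) = (p_1, q_1); compute convergents through index 1.
Convergents (p_i = a_i*p_{i-1} + p_{i-2}, q_i = a_i*q_{i-1} + q_{i-2} with p_{-2}=0, p_{-1}=1, q_{-2}=1, q_{-1}=0):
  i=0: a_0=44, p_0 = 44*1 + 0 = 44, q_0 = 44*0 + 1 = 1.
  i=1: a_1=1, p_1 = 1*44 + 1 = 45, q_1 = 1*1 + 0 = 1.
Check: 45^2 - 2024*1^2 = 2025 - 2024 = 1, so (x, y) = (45, 1) solves the equation, and by the theorem it is the least positive solution.

(x, y) = (45, 1)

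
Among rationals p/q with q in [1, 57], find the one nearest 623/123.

233/46

Expand x = 623/123 as a continued fraction with the Euclidean algorithm:
  623 = 5*123 + 8, so a_0 = 5.
  123 = 15*8 + 3, so a_1 = 15.
  8 = 2*3 + 2, so a_2 = 2.
  3 = 1*2 + 1, so a_3 = 1.
  2 = 2*1 + 0, so a_4 = 2.
so x = [5; 15, 2, 1, 2].
Convergents (p_i = a_i*p_{i-1} + p_{i-2}, q_i = a_i*q_{i-1} + q_{i-2} with p_{-2}=0, p_{-1}=1, q_{-2}=1, q_{-1}=0), until the denominator exceeds 57:
  i=0: a_0=5, p_0 = 5*1 + 0 = 5, q_0 = 5*0 + 1 = 1.
  i=1: a_1=15, p_1 = 15*5 + 1 = 76, q_1 = 15*1 + 0 = 15.
  i=2: a_2=2, p_2 = 2*76 + 5 = 157, q_2 = 2*15 + 1 = 31.
  i=3: a_3=1, p_3 = 1*157 + 76 = 233, q_3 = 1*31 + 15 = 46.
  i=4: a_4=2, p_4 = 2*233 + 157 = 623, q_4 = 2*46 + 31 = 123.
q_4 = 123 > 57, so the last convergent with denominator <= 57 is p_3/q_3 = 233/46.
The closest fraction with denominator <= 57 is either p_3/q_3 or the intermediate fraction (k*p_3 + p_2)/(k*q_3 + q_2) with the largest k >= 1 whose denominator stays <= 57; these approach x as k grows, and every other convergent or intermediate fraction in range is farther away.
Largest k: floor((57 - q_2)/q_3) = floor((57 - 31)/46) = 0.
Since k = 0, no intermediate fraction beyond p_3/q_3 has denominator <= 57, so the convergent 233/46 is the closest (its error is |623*46 - 233*123|/(123*46) = 1/5658).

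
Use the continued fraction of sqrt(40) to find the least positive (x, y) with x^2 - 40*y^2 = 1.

(x, y) = (19, 3)

First expand sqrt(40) as a continued fraction. With x_i = (sqrt(40) + m_i)/d_i and (m_0, d_0) = (0, 1): a_0 = floor(sqrt(40)) = 6, since 6^2 = 36 <= 40 < 49 = 7^2.
Iterate m_{i+1} = d_i*a_i - m_i, d_{i+1} = (40 - m_{i+1}^2)/d_i, a_{i+1} = floor((a_0 + m_{i+1})/d_{i+1}):
  m_1 = 1*6 - 0 = 6, d_1 = (40 - 6^2)/1 = 4/1 = 4, a_1 = floor((6 + 6)/4) = 3.
  m_2 = 4*3 - 6 = 6, d_2 = (40 - 6^2)/4 = 4/4 = 1, a_2 = floor((6 + 6)/1) = 12.
  m_3 = 1*12 - 6 = 6, d_3 = (40 - 6^2)/1 = 4/1 = 4: (m_3, d_3) = (m_1, d_1) = (6, 4), so from here the quotients repeat a_1, a_2; the period length is 2.
So sqrt(40) = [6; (3, 12)] with period length k = 2.
k is even, so the fundamental solution of x^2 - 40y^2 = 1 is (p_{k-1}, q_{k-1}) = (p_1, q_1); compute convergents through index 1.
Convergents (p_i = a_i*p_{i-1} + p_{i-2}, q_i = a_i*q_{i-1} + q_{i-2} with p_{-2}=0, p_{-1}=1, q_{-2}=1, q_{-1}=0):
  i=0: a_0=6, p_0 = 6*1 + 0 = 6, q_0 = 6*0 + 1 = 1.
  i=1: a_1=3, p_1 = 3*6 + 1 = 19, q_1 = 3*1 + 0 = 3.
Check: 19^2 - 40*3^2 = 361 - 360 = 1, so (x, y) = (19, 3) solves the equation, and by the theorem it is the least positive solution.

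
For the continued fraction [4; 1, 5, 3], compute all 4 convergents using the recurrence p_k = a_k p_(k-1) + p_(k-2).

4/1, 5/1, 29/6, 92/19

Using the convergent recurrence p_i = a_i*p_{i-1} + p_{i-2}, q_i = a_i*q_{i-1} + q_{i-2} with p_{-2}=0, p_{-1}=1, q_{-2}=1, q_{-1}=0:
  i=0: a_0=4, p_0 = 4*1 + 0 = 4, q_0 = 4*0 + 1 = 1.
  i=1: a_1=1, p_1 = 1*4 + 1 = 5, q_1 = 1*1 + 0 = 1.
  i=2: a_2=5, p_2 = 5*5 + 4 = 29, q_2 = 5*1 + 1 = 6.
  i=3: a_3=3, p_3 = 3*29 + 5 = 92, q_3 = 3*6 + 1 = 19.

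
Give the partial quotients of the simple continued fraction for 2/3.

[0; 1, 2]

Run the Euclidean algorithm on 2 and 3; the successive quotients are the partial quotients a_0, a_1, ... (each step inverts the fractional part left over by the previous one):
  2 = 0*3 + 2, so a_0 = 0.
  3 = 1*2 + 1, so a_1 = 1.
  2 = 2*1 + 0, so a_2 = 2.
The remainder reaches 0 after 3 divisions, so the expansion has 3 partial quotients, read off in order.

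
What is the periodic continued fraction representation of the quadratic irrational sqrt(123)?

[11; (11, 22)]

Write x_i = (sqrt(123) + m_i)/d_i with (m_0, d_0) = (0, 1). a_0 = floor(sqrt(123)) = 11, since 11^2 = 121 <= 123 < 144 = 12^2.
Iterate m_{i+1} = d_i*a_i - m_i, d_{i+1} = (123 - m_{i+1}^2)/d_i, a_{i+1} = floor((a_0 + m_{i+1})/d_{i+1}):
  m_1 = 1*11 - 0 = 11, d_1 = (123 - 11^2)/1 = 2/1 = 2, a_1 = floor((11 + 11)/2) = 11.
  m_2 = 2*11 - 11 = 11, d_2 = (123 - 11^2)/2 = 2/2 = 1, a_2 = floor((11 + 11)/1) = 22.
  m_3 = 1*22 - 11 = 11, d_3 = (123 - 11^2)/1 = 2/1 = 2: (m_3, d_3) = (m_1, d_1) = (11, 2), so from here the quotients repeat a_1, a_2; the period length is 2.
Hence the expansion of sqrt(123) is a_0 = 11 followed by the repeating block 11, 22 (period 2).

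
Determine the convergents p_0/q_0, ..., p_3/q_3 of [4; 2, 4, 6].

4/1, 9/2, 40/9, 249/56

Using the convergent recurrence p_i = a_i*p_{i-1} + p_{i-2}, q_i = a_i*q_{i-1} + q_{i-2} with p_{-2}=0, p_{-1}=1, q_{-2}=1, q_{-1}=0:
  i=0: a_0=4, p_0 = 4*1 + 0 = 4, q_0 = 4*0 + 1 = 1.
  i=1: a_1=2, p_1 = 2*4 + 1 = 9, q_1 = 2*1 + 0 = 2.
  i=2: a_2=4, p_2 = 4*9 + 4 = 40, q_2 = 4*2 + 1 = 9.
  i=3: a_3=6, p_3 = 6*40 + 9 = 249, q_3 = 6*9 + 2 = 56.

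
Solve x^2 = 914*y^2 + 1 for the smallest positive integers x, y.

First expand sqrt(914) as a continued fraction. With x_i = (sqrt(914) + m_i)/d_i and (m_0, d_0) = (0, 1): a_0 = floor(sqrt(914)) = 30, since 30^2 = 900 <= 914 < 961 = 31^2.
Iterate m_{i+1} = d_i*a_i - m_i, d_{i+1} = (914 - m_{i+1}^2)/d_i, a_{i+1} = floor((a_0 + m_{i+1})/d_{i+1}):
  m_1 = 1*30 - 0 = 30, d_1 = (914 - 30^2)/1 = 14/1 = 14, a_1 = floor((30 + 30)/14) = 4.
  m_2 = 14*4 - 30 = 26, d_2 = (914 - 26^2)/14 = 238/14 = 17, a_2 = floor((30 + 26)/17) = 3.
  m_3 = 17*3 - 26 = 25, d_3 = (914 - 25^2)/17 = 289/17 = 17, a_3 = floor((30 + 25)/17) = 3.
  m_4 = 17*3 - 25 = 26, d_4 = (914 - 26^2)/17 = 238/17 = 14, a_4 = floor((30 + 26)/14) = 4.
  m_5 = 14*4 - 26 = 30, d_5 = (914 - 30^2)/14 = 14/14 = 1, a_5 = floor((30 + 30)/1) = 60.
  m_6 = 1*60 - 30 = 30, d_6 = (914 - 30^2)/1 = 14/1 = 14: (m_6, d_6) = (m_1, d_1) = (30, 14), so from here the quotients repeat a_1, ..., a_5; the period length is 5.
So sqrt(914) = [30; (4, 3, 3, 4, 60)] with period length k = 5.
k is odd, so (p_{k-1}, q_{k-1}) only solves x^2 - 914y^2 = -1 and the fundamental solution of x^2 - 914y^2 = 1 is (p_{2k-1}, q_{2k-1}) = (p_9, q_9); compute convergents through index 9, running through the period twice.
Convergents (p_i = a_i*p_{i-1} + p_{i-2}, q_i = a_i*q_{i-1} + q_{i-2} with p_{-2}=0, p_{-1}=1, q_{-2}=1, q_{-1}=0):
  i=0: a_0=30, p_0 = 30*1 + 0 = 30, q_0 = 30*0 + 1 = 1.
  i=1: a_1=4, p_1 = 4*30 + 1 = 121, q_1 = 4*1 + 0 = 4.
  i=2: a_2=3, p_2 = 3*121 + 30 = 393, q_2 = 3*4 + 1 = 13.
  i=3: a_3=3, p_3 = 3*393 + 121 = 1300, q_3 = 3*13 + 4 = 43.
  i=4: a_4=4, p_4 = 4*1300 + 393 = 5593, q_4 = 4*43 + 13 = 185.
  i=5: a_5=60, p_5 = 60*5593 + 1300 = 336880, q_5 = 60*185 + 43 = 11143.
  i=6: a_6=4, p_6 = 4*336880 + 5593 = 1353113, q_6 = 4*11143 + 185 = 44757.
  i=7: a_7=3, p_7 = 3*1353113 + 336880 = 4396219, q_7 = 3*44757 + 11143 = 145414.
  i=8: a_8=3, p_8 = 3*4396219 + 1353113 = 14541770, q_8 = 3*145414 + 44757 = 480999.
  i=9: a_9=4, p_9 = 4*14541770 + 4396219 = 62563299, q_9 = 4*480999 + 145414 = 2069410.
Indeed p_4^2 - 914*q_4^2 = 31281649 - 31281650 = -1, not +1.
Check: 62563299^2 - 914*2069410^2 = 3914166381763401 - 3914166381763400 = 1, so (x, y) = (62563299, 2069410) solves the equation, and by the theorem it is the least positive solution.

(x, y) = (62563299, 2069410)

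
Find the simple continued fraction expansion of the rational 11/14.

[0; 1, 3, 1, 2]

Run the Euclidean algorithm on 11 and 14; the successive quotients are the partial quotients a_0, a_1, ... (each step inverts the fractional part left over by the previous one):
  11 = 0*14 + 11, so a_0 = 0.
  14 = 1*11 + 3, so a_1 = 1.
  11 = 3*3 + 2, so a_2 = 3.
  3 = 1*2 + 1, so a_3 = 1.
  2 = 2*1 + 0, so a_4 = 2.
The remainder reaches 0 after 5 divisions, so the expansion has 5 partial quotients, read off in order.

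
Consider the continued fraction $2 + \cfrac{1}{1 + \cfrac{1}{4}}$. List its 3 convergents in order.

Using the convergent recurrence p_i = a_i*p_{i-1} + p_{i-2}, q_i = a_i*q_{i-1} + q_{i-2} with p_{-2}=0, p_{-1}=1, q_{-2}=1, q_{-1}=0:
  i=0: a_0=2, p_0 = 2*1 + 0 = 2, q_0 = 2*0 + 1 = 1.
  i=1: a_1=1, p_1 = 1*2 + 1 = 3, q_1 = 1*1 + 0 = 1.
  i=2: a_2=4, p_2 = 4*3 + 2 = 14, q_2 = 4*1 + 1 = 5.

2/1, 3/1, 14/5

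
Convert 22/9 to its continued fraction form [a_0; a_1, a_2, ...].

Run the Euclidean algorithm on 22 and 9; the successive quotients are the partial quotients a_0, a_1, ... (each step inverts the fractional part left over by the previous one):
  22 = 2*9 + 4, so a_0 = 2.
  9 = 2*4 + 1, so a_1 = 2.
  4 = 4*1 + 0, so a_2 = 4.
The remainder reaches 0 after 3 divisions, so the expansion has 3 partial quotients, read off in order.

[2; 2, 4]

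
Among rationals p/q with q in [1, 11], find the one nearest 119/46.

13/5

Expand x = 119/46 as a continued fraction with the Euclidean algorithm:
  119 = 2*46 + 27, so a_0 = 2.
  46 = 1*27 + 19, so a_1 = 1.
  27 = 1*19 + 8, so a_2 = 1.
  19 = 2*8 + 3, so a_3 = 2.
  8 = 2*3 + 2, so a_4 = 2.
  3 = 1*2 + 1, so a_5 = 1.
  2 = 2*1 + 0, so a_6 = 2.
so x = [2; 1, 1, 2, 2, 1, 2].
Convergents (p_i = a_i*p_{i-1} + p_{i-2}, q_i = a_i*q_{i-1} + q_{i-2} with p_{-2}=0, p_{-1}=1, q_{-2}=1, q_{-1}=0), until the denominator exceeds 11:
  i=0: a_0=2, p_0 = 2*1 + 0 = 2, q_0 = 2*0 + 1 = 1.
  i=1: a_1=1, p_1 = 1*2 + 1 = 3, q_1 = 1*1 + 0 = 1.
  i=2: a_2=1, p_2 = 1*3 + 2 = 5, q_2 = 1*1 + 1 = 2.
  i=3: a_3=2, p_3 = 2*5 + 3 = 13, q_3 = 2*2 + 1 = 5.
  i=4: a_4=2, p_4 = 2*13 + 5 = 31, q_4 = 2*5 + 2 = 12.
q_4 = 12 > 11, so the last convergent with denominator <= 11 is p_3/q_3 = 13/5.
The closest fraction with denominator <= 11 is either p_3/q_3 or the intermediate fraction (k*p_3 + p_2)/(k*q_3 + q_2) with the largest k >= 1 whose denominator stays <= 11; these approach x as k grows, and every other convergent or intermediate fraction in range is farther away.
Largest k: floor((11 - q_2)/q_3) = floor((11 - 2)/5) = 1.
That gives (1*13 + 5)/(1*5 + 2) = 18/7.
Compare the errors: |x - 13/5| = |119*5 - 13*46|/(46*5) = 3/230, and |x - 18/7| = |119*7 - 18*46|/(46*7) = 5/322.
Cross-multiplying, 3*322 = 966 < 1150 = 5*230, so 3/230 is smaller: the convergent 13/5 is closer to x than 18/7.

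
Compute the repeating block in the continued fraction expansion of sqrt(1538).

Write x_i = (sqrt(1538) + m_i)/d_i with (m_0, d_0) = (0, 1). a_0 = floor(sqrt(1538)) = 39, since 39^2 = 1521 <= 1538 < 1600 = 40^2.
Iterate m_{i+1} = d_i*a_i - m_i, d_{i+1} = (1538 - m_{i+1}^2)/d_i, a_{i+1} = floor((a_0 + m_{i+1})/d_{i+1}):
  m_1 = 1*39 - 0 = 39, d_1 = (1538 - 39^2)/1 = 17/1 = 17, a_1 = floor((39 + 39)/17) = 4.
  m_2 = 17*4 - 39 = 29, d_2 = (1538 - 29^2)/17 = 697/17 = 41, a_2 = floor((39 + 29)/41) = 1.
  m_3 = 41*1 - 29 = 12, d_3 = (1538 - 12^2)/41 = 1394/41 = 34, a_3 = floor((39 + 12)/34) = 1.
  m_4 = 34*1 - 12 = 22, d_4 = (1538 - 22^2)/34 = 1054/34 = 31, a_4 = floor((39 + 22)/31) = 1.
  m_5 = 31*1 - 22 = 9, d_5 = (1538 - 9^2)/31 = 1457/31 = 47, a_5 = floor((39 + 9)/47) = 1.
  m_6 = 47*1 - 9 = 38, d_6 = (1538 - 38^2)/47 = 94/47 = 2, a_6 = floor((39 + 38)/2) = 38.
  m_7 = 2*38 - 38 = 38, d_7 = (1538 - 38^2)/2 = 94/2 = 47, a_7 = floor((39 + 38)/47) = 1.
  m_8 = 47*1 - 38 = 9, d_8 = (1538 - 9^2)/47 = 1457/47 = 31, a_8 = floor((39 + 9)/31) = 1.
  m_9 = 31*1 - 9 = 22, d_9 = (1538 - 22^2)/31 = 1054/31 = 34, a_9 = floor((39 + 22)/34) = 1.
  m_10 = 34*1 - 22 = 12, d_10 = (1538 - 12^2)/34 = 1394/34 = 41, a_10 = floor((39 + 12)/41) = 1.
  m_11 = 41*1 - 12 = 29, d_11 = (1538 - 29^2)/41 = 697/41 = 17, a_11 = floor((39 + 29)/17) = 4.
  m_12 = 17*4 - 29 = 39, d_12 = (1538 - 39^2)/17 = 17/17 = 1, a_12 = floor((39 + 39)/1) = 78.
  m_13 = 1*78 - 39 = 39, d_13 = (1538 - 39^2)/1 = 17/1 = 17: (m_13, d_13) = (m_1, d_1) = (39, 17), so from here the quotients repeat a_1, ..., a_12; the period length is 12.
Hence the expansion of sqrt(1538) is a_0 = 39 followed by the repeating block 4, 1, 1, 1, 1, 38, 1, 1, 1, 1, 4, 78 (period 12).

[39; (4, 1, 1, 1, 1, 38, 1, 1, 1, 1, 4, 78)]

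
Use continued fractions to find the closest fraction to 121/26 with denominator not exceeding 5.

Expand x = 121/26 as a continued fraction with the Euclidean algorithm:
  121 = 4*26 + 17, so a_0 = 4.
  26 = 1*17 + 9, so a_1 = 1.
  17 = 1*9 + 8, so a_2 = 1.
  9 = 1*8 + 1, so a_3 = 1.
  8 = 8*1 + 0, so a_4 = 8.
so x = [4; 1, 1, 1, 8].
Convergents (p_i = a_i*p_{i-1} + p_{i-2}, q_i = a_i*q_{i-1} + q_{i-2} with p_{-2}=0, p_{-1}=1, q_{-2}=1, q_{-1}=0), until the denominator exceeds 5:
  i=0: a_0=4, p_0 = 4*1 + 0 = 4, q_0 = 4*0 + 1 = 1.
  i=1: a_1=1, p_1 = 1*4 + 1 = 5, q_1 = 1*1 + 0 = 1.
  i=2: a_2=1, p_2 = 1*5 + 4 = 9, q_2 = 1*1 + 1 = 2.
  i=3: a_3=1, p_3 = 1*9 + 5 = 14, q_3 = 1*2 + 1 = 3.
  i=4: a_4=8, p_4 = 8*14 + 9 = 121, q_4 = 8*3 + 2 = 26.
q_4 = 26 > 5, so the last convergent with denominator <= 5 is p_3/q_3 = 14/3.
The closest fraction with denominator <= 5 is either p_3/q_3 or the intermediate fraction (k*p_3 + p_2)/(k*q_3 + q_2) with the largest k >= 1 whose denominator stays <= 5; these approach x as k grows, and every other convergent or intermediate fraction in range is farther away.
Largest k: floor((5 - q_2)/q_3) = floor((5 - 2)/3) = 1.
That gives (1*14 + 9)/(1*3 + 2) = 23/5.
Compare the errors: |x - 14/3| = |121*3 - 14*26|/(26*3) = 1/78, and |x - 23/5| = |121*5 - 23*26|/(26*5) = 7/130.
Cross-multiplying, 1*130 = 130 < 546 = 7*78, so 1/78 is smaller: the convergent 14/3 is closer to x than 23/5.

14/3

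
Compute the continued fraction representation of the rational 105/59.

[1; 1, 3, 1, 1, 6]

Run the Euclidean algorithm on 105 and 59; the successive quotients are the partial quotients a_0, a_1, ... (each step inverts the fractional part left over by the previous one):
  105 = 1*59 + 46, so a_0 = 1.
  59 = 1*46 + 13, so a_1 = 1.
  46 = 3*13 + 7, so a_2 = 3.
  13 = 1*7 + 6, so a_3 = 1.
  7 = 1*6 + 1, so a_4 = 1.
  6 = 6*1 + 0, so a_5 = 6.
The remainder reaches 0 after 6 divisions, so the expansion has 6 partial quotients, read off in order.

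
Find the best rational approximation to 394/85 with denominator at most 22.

Expand x = 394/85 as a continued fraction with the Euclidean algorithm:
  394 = 4*85 + 54, so a_0 = 4.
  85 = 1*54 + 31, so a_1 = 1.
  54 = 1*31 + 23, so a_2 = 1.
  31 = 1*23 + 8, so a_3 = 1.
  23 = 2*8 + 7, so a_4 = 2.
  8 = 1*7 + 1, so a_5 = 1.
  7 = 7*1 + 0, so a_6 = 7.
so x = [4; 1, 1, 1, 2, 1, 7].
Convergents (p_i = a_i*p_{i-1} + p_{i-2}, q_i = a_i*q_{i-1} + q_{i-2} with p_{-2}=0, p_{-1}=1, q_{-2}=1, q_{-1}=0), until the denominator exceeds 22:
  i=0: a_0=4, p_0 = 4*1 + 0 = 4, q_0 = 4*0 + 1 = 1.
  i=1: a_1=1, p_1 = 1*4 + 1 = 5, q_1 = 1*1 + 0 = 1.
  i=2: a_2=1, p_2 = 1*5 + 4 = 9, q_2 = 1*1 + 1 = 2.
  i=3: a_3=1, p_3 = 1*9 + 5 = 14, q_3 = 1*2 + 1 = 3.
  i=4: a_4=2, p_4 = 2*14 + 9 = 37, q_4 = 2*3 + 2 = 8.
  i=5: a_5=1, p_5 = 1*37 + 14 = 51, q_5 = 1*8 + 3 = 11.
  i=6: a_6=7, p_6 = 7*51 + 37 = 394, q_6 = 7*11 + 8 = 85.
q_6 = 85 > 22, so the last convergent with denominator <= 22 is p_5/q_5 = 51/11.
The closest fraction with denominator <= 22 is either p_5/q_5 or the intermediate fraction (k*p_5 + p_4)/(k*q_5 + q_4) with the largest k >= 1 whose denominator stays <= 22; these approach x as k grows, and every other convergent or intermediate fraction in range is farther away.
Largest k: floor((22 - q_4)/q_5) = floor((22 - 8)/11) = 1.
That gives (1*51 + 37)/(1*11 + 8) = 88/19.
Compare the errors: |x - 51/11| = |394*11 - 51*85|/(85*11) = 1/935, and |x - 88/19| = |394*19 - 88*85|/(85*19) = 6/1615.
Cross-multiplying, 1*1615 = 1615 < 5610 = 6*935, so 1/935 is smaller: the convergent 51/11 is closer to x than 88/19.

51/11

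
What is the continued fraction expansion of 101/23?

Run the Euclidean algorithm on 101 and 23; the successive quotients are the partial quotients a_0, a_1, ... (each step inverts the fractional part left over by the previous one):
  101 = 4*23 + 9, so a_0 = 4.
  23 = 2*9 + 5, so a_1 = 2.
  9 = 1*5 + 4, so a_2 = 1.
  5 = 1*4 + 1, so a_3 = 1.
  4 = 4*1 + 0, so a_4 = 4.
The remainder reaches 0 after 5 divisions, so the expansion has 5 partial quotients, read off in order.

[4; 2, 1, 1, 4]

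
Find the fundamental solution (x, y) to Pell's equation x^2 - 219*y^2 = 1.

First expand sqrt(219) as a continued fraction. With x_i = (sqrt(219) + m_i)/d_i and (m_0, d_0) = (0, 1): a_0 = floor(sqrt(219)) = 14, since 14^2 = 196 <= 219 < 225 = 15^2.
Iterate m_{i+1} = d_i*a_i - m_i, d_{i+1} = (219 - m_{i+1}^2)/d_i, a_{i+1} = floor((a_0 + m_{i+1})/d_{i+1}):
  m_1 = 1*14 - 0 = 14, d_1 = (219 - 14^2)/1 = 23/1 = 23, a_1 = floor((14 + 14)/23) = 1.
  m_2 = 23*1 - 14 = 9, d_2 = (219 - 9^2)/23 = 138/23 = 6, a_2 = floor((14 + 9)/6) = 3.
  m_3 = 6*3 - 9 = 9, d_3 = (219 - 9^2)/6 = 138/6 = 23, a_3 = floor((14 + 9)/23) = 1.
  m_4 = 23*1 - 9 = 14, d_4 = (219 - 14^2)/23 = 23/23 = 1, a_4 = floor((14 + 14)/1) = 28.
  m_5 = 1*28 - 14 = 14, d_5 = (219 - 14^2)/1 = 23/1 = 23: (m_5, d_5) = (m_1, d_1) = (14, 23), so from here the quotients repeat a_1, ..., a_4; the period length is 4.
So sqrt(219) = [14; (1, 3, 1, 28)] with period length k = 4.
k is even, so the fundamental solution of x^2 - 219y^2 = 1 is (p_{k-1}, q_{k-1}) = (p_3, q_3); compute convergents through index 3.
Convergents (p_i = a_i*p_{i-1} + p_{i-2}, q_i = a_i*q_{i-1} + q_{i-2} with p_{-2}=0, p_{-1}=1, q_{-2}=1, q_{-1}=0):
  i=0: a_0=14, p_0 = 14*1 + 0 = 14, q_0 = 14*0 + 1 = 1.
  i=1: a_1=1, p_1 = 1*14 + 1 = 15, q_1 = 1*1 + 0 = 1.
  i=2: a_2=3, p_2 = 3*15 + 14 = 59, q_2 = 3*1 + 1 = 4.
  i=3: a_3=1, p_3 = 1*59 + 15 = 74, q_3 = 1*4 + 1 = 5.
Check: 74^2 - 219*5^2 = 5476 - 5475 = 1, so (x, y) = (74, 5) solves the equation, and by the theorem it is the least positive solution.

(x, y) = (74, 5)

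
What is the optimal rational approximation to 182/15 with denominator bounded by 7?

Expand x = 182/15 as a continued fraction with the Euclidean algorithm:
  182 = 12*15 + 2, so a_0 = 12.
  15 = 7*2 + 1, so a_1 = 7.
  2 = 2*1 + 0, so a_2 = 2.
so x = [12; 7, 2].
Convergents (p_i = a_i*p_{i-1} + p_{i-2}, q_i = a_i*q_{i-1} + q_{i-2} with p_{-2}=0, p_{-1}=1, q_{-2}=1, q_{-1}=0), until the denominator exceeds 7:
  i=0: a_0=12, p_0 = 12*1 + 0 = 12, q_0 = 12*0 + 1 = 1.
  i=1: a_1=7, p_1 = 7*12 + 1 = 85, q_1 = 7*1 + 0 = 7.
  i=2: a_2=2, p_2 = 2*85 + 12 = 182, q_2 = 2*7 + 1 = 15.
q_2 = 15 > 7, so the last convergent with denominator <= 7 is p_1/q_1 = 85/7.
The closest fraction with denominator <= 7 is either p_1/q_1 or the intermediate fraction (k*p_1 + p_0)/(k*q_1 + q_0) with the largest k >= 1 whose denominator stays <= 7; these approach x as k grows, and every other convergent or intermediate fraction in range is farther away.
Largest k: floor((7 - q_0)/q_1) = floor((7 - 1)/7) = 0.
Since k = 0, no intermediate fraction beyond p_1/q_1 has denominator <= 7, so the convergent 85/7 is the closest (its error is |182*7 - 85*15|/(15*7) = 1/105).

85/7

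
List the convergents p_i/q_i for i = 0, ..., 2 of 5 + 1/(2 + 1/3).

5/1, 11/2, 38/7

Using the convergent recurrence p_i = a_i*p_{i-1} + p_{i-2}, q_i = a_i*q_{i-1} + q_{i-2} with p_{-2}=0, p_{-1}=1, q_{-2}=1, q_{-1}=0:
  i=0: a_0=5, p_0 = 5*1 + 0 = 5, q_0 = 5*0 + 1 = 1.
  i=1: a_1=2, p_1 = 2*5 + 1 = 11, q_1 = 2*1 + 0 = 2.
  i=2: a_2=3, p_2 = 3*11 + 5 = 38, q_2 = 3*2 + 1 = 7.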